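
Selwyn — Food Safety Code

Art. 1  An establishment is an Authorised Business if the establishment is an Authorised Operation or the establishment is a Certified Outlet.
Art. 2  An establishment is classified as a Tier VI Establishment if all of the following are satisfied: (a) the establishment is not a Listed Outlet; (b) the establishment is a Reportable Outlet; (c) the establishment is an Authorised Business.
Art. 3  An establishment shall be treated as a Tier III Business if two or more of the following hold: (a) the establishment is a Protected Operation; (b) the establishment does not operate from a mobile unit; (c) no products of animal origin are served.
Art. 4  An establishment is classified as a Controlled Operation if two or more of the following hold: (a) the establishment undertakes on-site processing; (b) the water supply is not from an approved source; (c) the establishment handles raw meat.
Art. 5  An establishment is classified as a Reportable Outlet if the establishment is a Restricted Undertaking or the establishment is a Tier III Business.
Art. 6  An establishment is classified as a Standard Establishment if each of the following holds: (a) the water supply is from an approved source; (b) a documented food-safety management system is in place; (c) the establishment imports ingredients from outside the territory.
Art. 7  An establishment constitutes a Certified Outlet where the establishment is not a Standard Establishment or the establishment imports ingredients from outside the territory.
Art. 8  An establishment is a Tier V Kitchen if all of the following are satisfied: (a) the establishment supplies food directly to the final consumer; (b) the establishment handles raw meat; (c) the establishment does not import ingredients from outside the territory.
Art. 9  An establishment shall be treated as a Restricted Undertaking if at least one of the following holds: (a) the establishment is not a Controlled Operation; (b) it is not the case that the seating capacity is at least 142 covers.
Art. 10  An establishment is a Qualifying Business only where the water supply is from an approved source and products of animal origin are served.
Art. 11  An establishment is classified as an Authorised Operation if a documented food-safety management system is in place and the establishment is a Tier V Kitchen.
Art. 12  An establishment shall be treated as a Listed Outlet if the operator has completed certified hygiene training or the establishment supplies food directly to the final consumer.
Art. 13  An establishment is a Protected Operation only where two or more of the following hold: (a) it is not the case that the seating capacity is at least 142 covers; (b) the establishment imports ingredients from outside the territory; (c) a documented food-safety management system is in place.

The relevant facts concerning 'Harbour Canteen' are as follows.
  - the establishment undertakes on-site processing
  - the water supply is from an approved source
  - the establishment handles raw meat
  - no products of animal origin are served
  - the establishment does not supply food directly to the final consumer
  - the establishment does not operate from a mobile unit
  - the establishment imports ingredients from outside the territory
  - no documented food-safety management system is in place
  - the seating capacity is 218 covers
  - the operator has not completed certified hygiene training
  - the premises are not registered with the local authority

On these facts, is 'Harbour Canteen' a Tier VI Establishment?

Yes

Under article 12: the operator has completed certified hygiene training? no; or the establishment supplies food directly to the final consumer? no. So the establishment is not a Listed Outlet.
Under article 4: the establishment undertakes on-site processing? yes; the water supply is not from an approved source? no; the establishment handles raw meat? yes — 2 of 3 hold (need ≥2) → satisfied.
Under article 9: not a Controlled Operation (article 4)? no; or seating capacity: 218 covers ≥ 142 covers? yes, so negated condition no. So the establishment is not a Restricted Undertaking.
Under article 13: seating capacity: 218 covers ≥ 142 covers? yes, so negated condition no; the establishment imports ingredients from outside the territory? yes; a documented food-safety management system is in place? no — 1 of 3 hold (need ≥2) → not satisfied.
Under article 3: Protected Operation (article 13)? no; the establishment does not operate from a mobile unit? yes; no products of animal origin are served? yes — 2 of 3 hold (need ≥2) → satisfied.
Under article 5: Restricted Undertaking (article 9)? no; or Tier III Business (article 3)? yes. So the establishment is a Reportable Outlet.
Under article 8: the establishment supplies food directly to the final consumer? no; and the establishment handles raw meat? yes; and the establishment does not import ingredients from outside the territory? no. So the establishment is not a Tier V Kitchen.
Under article 11: a documented food-safety management system is in place? no; and Tier V Kitchen (article 8)? no. So the establishment is not an Authorised Operation.
Under article 6: the water supply is from an approved source? yes; and a documented food-safety management system is in place? no; and the establishment imports ingredients from outside the territory? yes. So the establishment is not a Standard Establishment.
Under article 7: not a Standard Establishment (article 6)? yes; or the establishment imports ingredients from outside the territory? yes. So the establishment is a Certified Outlet.
Under article 1: Authorised Operation (article 11)? no; or Certified Outlet (article 7)? yes. So the establishment is an Authorised Business.
Under article 2: not a Listed Outlet (article 12)? yes; and Reportable Outlet (article 5)? yes; and Authorised Business (article 1)? yes. So the establishment is a Tier VI Establishment.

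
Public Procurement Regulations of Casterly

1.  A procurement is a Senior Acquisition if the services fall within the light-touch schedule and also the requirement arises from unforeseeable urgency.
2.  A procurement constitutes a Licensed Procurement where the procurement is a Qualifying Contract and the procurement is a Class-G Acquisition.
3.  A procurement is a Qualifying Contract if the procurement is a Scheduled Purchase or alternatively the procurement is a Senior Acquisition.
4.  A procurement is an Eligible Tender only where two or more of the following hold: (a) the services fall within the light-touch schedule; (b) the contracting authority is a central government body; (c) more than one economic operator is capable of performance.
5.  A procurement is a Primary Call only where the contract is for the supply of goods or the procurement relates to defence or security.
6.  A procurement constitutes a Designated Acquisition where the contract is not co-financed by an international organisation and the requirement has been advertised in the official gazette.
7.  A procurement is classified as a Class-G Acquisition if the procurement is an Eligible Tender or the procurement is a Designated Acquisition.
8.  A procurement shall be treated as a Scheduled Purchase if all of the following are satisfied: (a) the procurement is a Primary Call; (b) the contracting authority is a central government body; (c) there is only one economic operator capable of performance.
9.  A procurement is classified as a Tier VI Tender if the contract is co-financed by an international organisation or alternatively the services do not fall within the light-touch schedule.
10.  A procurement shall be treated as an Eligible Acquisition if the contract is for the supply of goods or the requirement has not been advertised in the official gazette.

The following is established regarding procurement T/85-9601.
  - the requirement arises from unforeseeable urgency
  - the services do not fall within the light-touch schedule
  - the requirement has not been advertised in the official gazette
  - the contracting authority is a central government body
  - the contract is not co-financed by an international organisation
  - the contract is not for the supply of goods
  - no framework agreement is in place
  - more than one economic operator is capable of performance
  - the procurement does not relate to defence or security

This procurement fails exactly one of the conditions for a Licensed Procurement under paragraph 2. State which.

Qualifying Contract

paragraph 5 — Primary Call: [the contract is for the supply of goods? no] OR [the procurement relates to defence or security? no] → not satisfied.
paragraph 8 — Scheduled Purchase: [Primary Call (paragraph 5)? no] AND [the contracting authority is a central government body? yes] AND [there is only one economic operator capable of performance? no] → not satisfied.
paragraph 1 — Senior Acquisition: [the services fall within the light-touch schedule? no] AND [the requirement arises from unforeseeable urgency? yes] → not satisfied.
paragraph 3 — Qualifying Contract: [Scheduled Purchase (paragraph 8)? no] OR [Senior Acquisition (paragraph 1)? no] → not satisfied.
paragraph 4 — Eligible Tender: the services fall within the light-touch schedule? no; the contracting authority is a central government body? yes; more than one economic operator is capable of performance? yes — 2 of 3 hold (need ≥2) → satisfied.
paragraph 6 — Designated Acquisition: [the contract is not co-financed by an international organisation? yes] AND [the requirement has been advertised in the official gazette? no] → not satisfied.
paragraph 7 — Class-G Acquisition: [Eligible Tender (paragraph 4)? yes] OR [Designated Acquisition (paragraph 6)? no] → satisfied.
paragraph 2 — Licensed Procurement: [Qualifying Contract (paragraph 3)? no] AND [Class-G Acquisition (paragraph 7)? yes] → not satisfied.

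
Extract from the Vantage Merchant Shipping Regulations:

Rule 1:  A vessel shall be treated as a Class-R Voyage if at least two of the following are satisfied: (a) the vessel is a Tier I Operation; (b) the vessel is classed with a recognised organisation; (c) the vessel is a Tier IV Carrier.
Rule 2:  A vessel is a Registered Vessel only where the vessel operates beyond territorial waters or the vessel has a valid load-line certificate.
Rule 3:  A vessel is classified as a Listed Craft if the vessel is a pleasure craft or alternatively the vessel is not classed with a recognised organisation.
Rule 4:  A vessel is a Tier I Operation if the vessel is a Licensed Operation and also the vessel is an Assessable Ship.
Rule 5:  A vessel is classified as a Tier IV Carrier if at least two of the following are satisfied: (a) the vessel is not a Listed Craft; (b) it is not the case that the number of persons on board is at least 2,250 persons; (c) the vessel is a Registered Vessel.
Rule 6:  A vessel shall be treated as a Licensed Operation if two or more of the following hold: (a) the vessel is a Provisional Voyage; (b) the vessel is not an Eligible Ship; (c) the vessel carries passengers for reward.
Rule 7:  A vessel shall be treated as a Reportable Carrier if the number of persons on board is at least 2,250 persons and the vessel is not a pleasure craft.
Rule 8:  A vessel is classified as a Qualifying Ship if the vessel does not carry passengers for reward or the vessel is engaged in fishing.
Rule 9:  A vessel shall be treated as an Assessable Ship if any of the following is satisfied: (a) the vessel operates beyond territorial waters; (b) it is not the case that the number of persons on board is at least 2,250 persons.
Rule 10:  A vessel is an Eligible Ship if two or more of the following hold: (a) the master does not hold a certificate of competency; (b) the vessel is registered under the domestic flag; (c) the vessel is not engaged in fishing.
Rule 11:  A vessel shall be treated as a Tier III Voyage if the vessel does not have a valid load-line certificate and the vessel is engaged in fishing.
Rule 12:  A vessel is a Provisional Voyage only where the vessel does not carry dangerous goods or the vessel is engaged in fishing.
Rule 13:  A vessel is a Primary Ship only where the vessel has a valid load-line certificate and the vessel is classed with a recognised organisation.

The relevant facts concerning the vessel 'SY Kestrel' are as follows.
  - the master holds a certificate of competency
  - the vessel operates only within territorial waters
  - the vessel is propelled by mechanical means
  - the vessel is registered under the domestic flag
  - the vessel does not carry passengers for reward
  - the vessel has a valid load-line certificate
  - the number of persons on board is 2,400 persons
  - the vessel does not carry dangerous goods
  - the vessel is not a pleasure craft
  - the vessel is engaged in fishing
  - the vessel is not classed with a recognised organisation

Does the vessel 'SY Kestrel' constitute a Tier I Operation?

No

rule 12 — Provisional Voyage: [the vessel does not carry dangerous goods? yes] OR [the vessel is engaged in fishing? yes] → satisfied.
rule 10 — Eligible Ship: the master does not hold a certificate of competency? no; the vessel is registered under the domestic flag? yes; the vessel is not engaged in fishing? no — 1 of 3 hold (need ≥2) → not satisfied.
rule 6 — Licensed Operation: Provisional Voyage (rule 12)? yes; not an Eligible Ship (rule 10)? yes; the vessel carries passengers for reward? no — 2 of 3 hold (need ≥2) → satisfied.
rule 9 — Assessable Ship: [the vessel operates beyond territorial waters? no] OR [number of persons on board: 2,400 persons ≥ 2,250 persons? yes, so negated condition no] → not satisfied.
rule 4 — Tier I Operation: [Licensed Operation (rule 6)? yes] AND [Assessable Ship (rule 9)? no] → not satisfied.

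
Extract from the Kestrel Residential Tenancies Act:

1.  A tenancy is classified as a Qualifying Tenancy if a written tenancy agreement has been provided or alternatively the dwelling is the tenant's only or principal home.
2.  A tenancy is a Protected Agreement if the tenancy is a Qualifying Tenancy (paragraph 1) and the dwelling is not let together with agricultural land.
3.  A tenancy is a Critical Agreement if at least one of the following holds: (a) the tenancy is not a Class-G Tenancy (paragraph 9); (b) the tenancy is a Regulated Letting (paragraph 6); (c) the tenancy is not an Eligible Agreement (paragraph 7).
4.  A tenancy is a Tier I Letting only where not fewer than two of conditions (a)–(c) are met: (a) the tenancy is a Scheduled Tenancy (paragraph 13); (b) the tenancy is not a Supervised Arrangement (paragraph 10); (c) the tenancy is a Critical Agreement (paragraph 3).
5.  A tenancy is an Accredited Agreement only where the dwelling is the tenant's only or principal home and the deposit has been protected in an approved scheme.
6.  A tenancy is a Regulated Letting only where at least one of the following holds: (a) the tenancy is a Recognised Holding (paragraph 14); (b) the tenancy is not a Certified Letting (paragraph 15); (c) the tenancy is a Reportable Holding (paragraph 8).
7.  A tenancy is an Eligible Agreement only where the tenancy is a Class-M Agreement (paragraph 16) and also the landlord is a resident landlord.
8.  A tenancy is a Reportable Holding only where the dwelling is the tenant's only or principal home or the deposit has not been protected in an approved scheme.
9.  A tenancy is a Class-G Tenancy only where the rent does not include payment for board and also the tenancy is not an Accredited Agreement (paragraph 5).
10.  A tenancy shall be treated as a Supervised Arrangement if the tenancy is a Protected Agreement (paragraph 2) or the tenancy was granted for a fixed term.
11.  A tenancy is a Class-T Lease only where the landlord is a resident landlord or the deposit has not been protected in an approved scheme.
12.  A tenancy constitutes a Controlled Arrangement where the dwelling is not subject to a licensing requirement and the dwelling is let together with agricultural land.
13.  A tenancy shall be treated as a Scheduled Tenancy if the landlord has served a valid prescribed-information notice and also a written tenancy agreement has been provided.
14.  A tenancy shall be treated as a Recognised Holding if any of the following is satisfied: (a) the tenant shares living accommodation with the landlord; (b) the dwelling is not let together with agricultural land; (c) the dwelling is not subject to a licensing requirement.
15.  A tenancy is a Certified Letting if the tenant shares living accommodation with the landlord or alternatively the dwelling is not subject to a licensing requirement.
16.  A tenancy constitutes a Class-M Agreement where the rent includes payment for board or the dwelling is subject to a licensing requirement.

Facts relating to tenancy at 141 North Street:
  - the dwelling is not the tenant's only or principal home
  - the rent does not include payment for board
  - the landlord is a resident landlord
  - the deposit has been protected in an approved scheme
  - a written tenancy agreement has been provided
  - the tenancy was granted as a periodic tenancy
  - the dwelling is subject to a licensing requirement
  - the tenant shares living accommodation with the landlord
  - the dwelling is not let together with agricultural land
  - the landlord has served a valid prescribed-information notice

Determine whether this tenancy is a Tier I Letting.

paragraph 13 — Scheduled Tenancy: [the landlord has served a valid prescribed-information notice? yes] AND [a written tenancy agreement has been provided? yes] → satisfied.
paragraph 1 — Qualifying Tenancy: [a written tenancy agreement has been provided? yes] OR [the dwelling is the tenant's only or principal home? no] → satisfied.
paragraph 2 — Protected Agreement: [Qualifying Tenancy (paragraph 1)? yes] AND [the dwelling is not let together with agricultural land? yes] → satisfied.
paragraph 10 — Supervised Arrangement: [Protected Agreement (paragraph 2)? yes] OR [the tenancy was granted for a fixed term? no] → satisfied.
paragraph 5 — Accredited Agreement: [the dwelling is the tenant's only or principal home? no] AND [the deposit has been protected in an approved scheme? yes] → not satisfied.
paragraph 9 — Class-G Tenancy: [the rent does not include payment for board? yes] AND [not an Accredited Agreement (paragraph 5)? yes] → satisfied.
paragraph 14 — Recognised Holding: [the tenant shares living accommodation with the landlord? yes] OR [the dwelling is not let together with agricultural land? yes] OR [the dwelling is not subject to a licensing requirement? no] → satisfied.
paragraph 15 — Certified Letting: [the tenant shares living accommodation with the landlord? yes] OR [the dwelling is not subject to a licensing requirement? no] → satisfied.
paragraph 8 — Reportable Holding: [the dwelling is the tenant's only or principal home? no] OR [the deposit has not been protected in an approved scheme? no] → not satisfied.
paragraph 6 — Regulated Letting: [Recognised Holding (paragraph 14)? yes] OR [not a Certified Letting (paragraph 15)? no] OR [Reportable Holding (paragraph 8)? no] → satisfied.
paragraph 16 — Class-M Agreement: [the rent includes payment for board? no] OR [the dwelling is subject to a licensing requirement? yes] → satisfied.
paragraph 7 — Eligible Agreement: [Class-M Agreement (paragraph 16)? yes] AND [the landlord is a resident landlord? yes] → satisfied.
paragraph 3 — Critical Agreement: [not a Class-G Tenancy (paragraph 9)? no] OR [Regulated Letting (paragraph 6)? yes] OR [not an Eligible Agreement (paragraph 7)? no] → satisfied.
paragraph 4 — Tier I Letting: Scheduled Tenancy (paragraph 13)? yes; not a Supervised Arrangement (paragraph 10)? no; Critical Agreement (paragraph 3)? yes — 2 of 3 hold (need ≥2) → satisfied.

Yes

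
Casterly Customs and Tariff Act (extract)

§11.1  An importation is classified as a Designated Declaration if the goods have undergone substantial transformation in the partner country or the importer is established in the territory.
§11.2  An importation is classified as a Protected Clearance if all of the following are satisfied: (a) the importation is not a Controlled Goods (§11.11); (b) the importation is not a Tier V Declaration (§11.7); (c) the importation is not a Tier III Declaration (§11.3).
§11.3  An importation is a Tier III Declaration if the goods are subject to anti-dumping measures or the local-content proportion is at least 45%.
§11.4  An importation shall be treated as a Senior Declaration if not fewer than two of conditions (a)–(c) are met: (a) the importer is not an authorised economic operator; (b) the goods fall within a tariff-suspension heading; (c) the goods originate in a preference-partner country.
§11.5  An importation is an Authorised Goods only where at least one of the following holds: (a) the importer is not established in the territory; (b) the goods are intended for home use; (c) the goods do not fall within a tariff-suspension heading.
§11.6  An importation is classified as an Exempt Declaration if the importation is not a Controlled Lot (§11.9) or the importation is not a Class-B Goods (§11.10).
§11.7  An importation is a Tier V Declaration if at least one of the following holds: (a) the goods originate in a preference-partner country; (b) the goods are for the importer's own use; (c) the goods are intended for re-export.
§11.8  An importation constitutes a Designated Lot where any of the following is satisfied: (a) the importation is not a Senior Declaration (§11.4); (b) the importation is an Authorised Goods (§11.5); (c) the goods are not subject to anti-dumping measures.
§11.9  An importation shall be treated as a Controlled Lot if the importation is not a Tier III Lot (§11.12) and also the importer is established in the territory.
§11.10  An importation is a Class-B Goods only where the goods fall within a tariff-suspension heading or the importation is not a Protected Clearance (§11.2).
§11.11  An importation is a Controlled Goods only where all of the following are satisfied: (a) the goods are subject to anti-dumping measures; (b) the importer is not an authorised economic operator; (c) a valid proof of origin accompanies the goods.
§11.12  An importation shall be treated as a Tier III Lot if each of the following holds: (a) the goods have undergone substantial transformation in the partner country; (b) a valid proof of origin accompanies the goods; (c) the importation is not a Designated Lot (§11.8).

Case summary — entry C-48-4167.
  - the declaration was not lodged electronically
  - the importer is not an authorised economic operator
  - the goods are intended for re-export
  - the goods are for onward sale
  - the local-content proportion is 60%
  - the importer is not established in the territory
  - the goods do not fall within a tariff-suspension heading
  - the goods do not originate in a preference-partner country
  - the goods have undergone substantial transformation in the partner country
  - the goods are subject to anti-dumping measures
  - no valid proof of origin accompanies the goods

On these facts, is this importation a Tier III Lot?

Under §11.4: the importer is not an authorised economic operator? yes; the goods fall within a tariff-suspension heading? no; the goods originate in a preference-partner country? no — 1 of 3 hold (need ≥2) → not satisfied.
Under §11.5: the importer is not established in the territory? yes; or the goods are intended for home use? no; or the goods do not fall within a tariff-suspension heading? yes. So the importation is an Authorised Goods.
Under §11.8: not a Senior Declaration (§11.4)? yes; or Authorised Goods (§11.5)? yes; or the goods are not subject to anti-dumping measures? no. So the importation is a Designated Lot.
Under §11.12: the goods have undergone substantial transformation in the partner country? yes; and a valid proof of origin accompanies the goods? no; and not a Designated Lot (§11.8)? no. So the importation is not a Tier III Lot.

No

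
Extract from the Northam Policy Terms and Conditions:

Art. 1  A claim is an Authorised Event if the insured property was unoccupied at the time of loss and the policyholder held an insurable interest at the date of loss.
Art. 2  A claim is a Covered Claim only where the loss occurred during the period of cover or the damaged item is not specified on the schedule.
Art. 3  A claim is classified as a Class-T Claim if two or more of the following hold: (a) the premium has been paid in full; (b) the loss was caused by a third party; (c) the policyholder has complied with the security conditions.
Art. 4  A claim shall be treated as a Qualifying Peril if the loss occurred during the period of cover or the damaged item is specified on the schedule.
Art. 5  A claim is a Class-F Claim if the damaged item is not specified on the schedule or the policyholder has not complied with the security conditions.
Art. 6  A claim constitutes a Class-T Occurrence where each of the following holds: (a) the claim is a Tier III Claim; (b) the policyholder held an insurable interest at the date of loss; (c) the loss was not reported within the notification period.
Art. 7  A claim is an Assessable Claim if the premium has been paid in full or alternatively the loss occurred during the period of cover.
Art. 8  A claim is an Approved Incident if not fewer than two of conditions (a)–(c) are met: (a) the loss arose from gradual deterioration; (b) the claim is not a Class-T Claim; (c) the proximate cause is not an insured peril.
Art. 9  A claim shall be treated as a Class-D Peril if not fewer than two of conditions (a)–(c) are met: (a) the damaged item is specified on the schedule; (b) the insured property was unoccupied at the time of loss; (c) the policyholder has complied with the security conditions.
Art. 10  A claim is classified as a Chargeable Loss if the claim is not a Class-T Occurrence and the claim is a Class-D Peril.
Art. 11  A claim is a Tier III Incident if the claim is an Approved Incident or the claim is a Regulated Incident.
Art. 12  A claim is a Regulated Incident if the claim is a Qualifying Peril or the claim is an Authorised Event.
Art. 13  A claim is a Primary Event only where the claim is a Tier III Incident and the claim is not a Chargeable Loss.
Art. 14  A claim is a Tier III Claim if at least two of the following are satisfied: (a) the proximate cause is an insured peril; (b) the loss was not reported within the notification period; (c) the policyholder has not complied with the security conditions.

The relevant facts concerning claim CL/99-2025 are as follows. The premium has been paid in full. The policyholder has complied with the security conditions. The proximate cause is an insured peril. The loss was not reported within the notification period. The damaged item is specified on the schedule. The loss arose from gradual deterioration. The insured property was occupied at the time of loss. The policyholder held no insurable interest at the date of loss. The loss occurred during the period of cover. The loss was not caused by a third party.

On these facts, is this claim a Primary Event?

No

article 3 — Class-T Claim: the premium has been paid in full? yes; the loss was caused by a third party? no; the policyholder has complied with the security conditions? yes — 2 of 3 hold (need ≥2) → satisfied.
article 8 — Approved Incident: the loss arose from gradual deterioration? yes; not a Class-T Claim (article 3)? no; the proximate cause is not an insured peril? no — 1 of 3 hold (need ≥2) → not satisfied.
article 4 — Qualifying Peril: [the loss occurred during the period of cover? yes] OR [the damaged item is specified on the schedule? yes] → satisfied.
article 1 — Authorised Event: [the insured property was unoccupied at the time of loss? no] AND [the policyholder held an insurable interest at the date of loss? no] → not satisfied.
article 12 — Regulated Incident: [Qualifying Peril (article 4)? yes] OR [Authorised Event (article 1)? no] → satisfied.
article 11 — Tier III Incident: [Approved Incident (article 8)? no] OR [Regulated Incident (article 12)? yes] → satisfied.
article 14 — Tier III Claim: the proximate cause is an insured peril? yes; the loss was not reported within the notification period? yes; the policyholder has not complied with the security conditions? no — 2 of 3 hold (need ≥2) → satisfied.
article 6 — Class-T Occurrence: [Tier III Claim (article 14)? yes] AND [the policyholder held an insurable interest at the date of loss? no] AND [the loss was not reported within the notification period? yes] → not satisfied.
article 9 — Class-D Peril: the damaged item is specified on the schedule? yes; the insured property was unoccupied at the time of loss? no; the policyholder has complied with the security conditions? yes — 2 of 3 hold (need ≥2) → satisfied.
article 10 — Chargeable Loss: [not a Class-T Occurrence (article 6)? yes] AND [Class-D Peril (article 9)? yes] → satisfied.
article 13 — Primary Event: [Tier III Incident (article 11)? yes] AND [not a Chargeable Loss (article 10)? no] → not satisfied.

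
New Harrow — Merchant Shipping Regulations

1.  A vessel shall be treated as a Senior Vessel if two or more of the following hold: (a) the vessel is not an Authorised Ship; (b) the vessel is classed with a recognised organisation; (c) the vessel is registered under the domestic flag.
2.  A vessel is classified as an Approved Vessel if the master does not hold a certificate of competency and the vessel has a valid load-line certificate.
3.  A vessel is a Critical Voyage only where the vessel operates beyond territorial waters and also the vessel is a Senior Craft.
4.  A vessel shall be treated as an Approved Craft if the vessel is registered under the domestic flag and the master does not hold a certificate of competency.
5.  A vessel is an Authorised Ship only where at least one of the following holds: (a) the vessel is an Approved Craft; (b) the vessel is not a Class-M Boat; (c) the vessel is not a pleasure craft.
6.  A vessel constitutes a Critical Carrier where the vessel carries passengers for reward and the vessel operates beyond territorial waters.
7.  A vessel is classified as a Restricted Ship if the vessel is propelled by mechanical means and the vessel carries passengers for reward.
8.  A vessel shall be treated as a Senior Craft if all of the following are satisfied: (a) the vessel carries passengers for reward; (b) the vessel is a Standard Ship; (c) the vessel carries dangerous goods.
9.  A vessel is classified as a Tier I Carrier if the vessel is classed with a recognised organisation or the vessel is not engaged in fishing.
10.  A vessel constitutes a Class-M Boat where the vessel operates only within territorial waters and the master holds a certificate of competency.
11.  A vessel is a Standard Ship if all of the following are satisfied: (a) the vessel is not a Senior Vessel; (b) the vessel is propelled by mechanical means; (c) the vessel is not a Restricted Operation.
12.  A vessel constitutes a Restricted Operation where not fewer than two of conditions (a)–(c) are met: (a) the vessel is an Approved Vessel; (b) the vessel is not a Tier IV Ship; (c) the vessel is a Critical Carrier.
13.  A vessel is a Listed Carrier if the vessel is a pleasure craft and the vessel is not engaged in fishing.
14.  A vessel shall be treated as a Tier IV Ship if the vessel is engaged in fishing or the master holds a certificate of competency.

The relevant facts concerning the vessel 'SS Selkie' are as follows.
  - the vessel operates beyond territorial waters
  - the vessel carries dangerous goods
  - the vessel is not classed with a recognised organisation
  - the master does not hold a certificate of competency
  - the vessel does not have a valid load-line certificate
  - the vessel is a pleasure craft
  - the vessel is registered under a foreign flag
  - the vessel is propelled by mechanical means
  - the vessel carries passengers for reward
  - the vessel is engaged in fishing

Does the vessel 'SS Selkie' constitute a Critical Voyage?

paragraph 4 — Approved Craft: [the vessel is registered under the domestic flag? no] AND [the master does not hold a certificate of competency? yes] → not satisfied.
paragraph 10 — Class-M Boat: [the vessel operates only within territorial waters? no] AND [the master holds a certificate of competency? no] → not satisfied.
paragraph 5 — Authorised Ship: [Approved Craft (paragraph 4)? no] OR [not a Class-M Boat (paragraph 10)? yes] OR [the vessel is not a pleasure craft? no] → satisfied.
paragraph 1 — Senior Vessel: not an Authorised Ship (paragraph 5)? no; the vessel is classed with a recognised organisation? no; the vessel is registered under the domestic flag? no — 0 of 3 hold (need ≥2) → not satisfied.
paragraph 2 — Approved Vessel: [the master does not hold a certificate of competency? yes] AND [the vessel has a valid load-line certificate? no] → not satisfied.
paragraph 14 — Tier IV Ship: [the vessel is engaged in fishing? yes] OR [the master holds a certificate of competency? no] → satisfied.
paragraph 6 — Critical Carrier: [the vessel carries passengers for reward? yes] AND [the vessel operates beyond territorial waters? yes] → satisfied.
paragraph 12 — Restricted Operation: Approved Vessel (paragraph 2)? no; not a Tier IV Ship (paragraph 14)? no; Critical Carrier (paragraph 6)? yes — 1 of 3 hold (need ≥2) → not satisfied.
paragraph 11 — Standard Ship: [not a Senior Vessel (paragraph 1)? yes] AND [the vessel is propelled by mechanical means? yes] AND [not a Restricted Operation (paragraph 12)? yes] → satisfied.
paragraph 8 — Senior Craft: [the vessel carries passengers for reward? yes] AND [Standard Ship (paragraph 11)? yes] AND [the vessel carries dangerous goods? yes] → satisfied.
paragraph 3 — Critical Voyage: [the vessel operates beyond territorial waters? yes] AND [Senior Craft (paragraph 8)? yes] → satisfied.

Yes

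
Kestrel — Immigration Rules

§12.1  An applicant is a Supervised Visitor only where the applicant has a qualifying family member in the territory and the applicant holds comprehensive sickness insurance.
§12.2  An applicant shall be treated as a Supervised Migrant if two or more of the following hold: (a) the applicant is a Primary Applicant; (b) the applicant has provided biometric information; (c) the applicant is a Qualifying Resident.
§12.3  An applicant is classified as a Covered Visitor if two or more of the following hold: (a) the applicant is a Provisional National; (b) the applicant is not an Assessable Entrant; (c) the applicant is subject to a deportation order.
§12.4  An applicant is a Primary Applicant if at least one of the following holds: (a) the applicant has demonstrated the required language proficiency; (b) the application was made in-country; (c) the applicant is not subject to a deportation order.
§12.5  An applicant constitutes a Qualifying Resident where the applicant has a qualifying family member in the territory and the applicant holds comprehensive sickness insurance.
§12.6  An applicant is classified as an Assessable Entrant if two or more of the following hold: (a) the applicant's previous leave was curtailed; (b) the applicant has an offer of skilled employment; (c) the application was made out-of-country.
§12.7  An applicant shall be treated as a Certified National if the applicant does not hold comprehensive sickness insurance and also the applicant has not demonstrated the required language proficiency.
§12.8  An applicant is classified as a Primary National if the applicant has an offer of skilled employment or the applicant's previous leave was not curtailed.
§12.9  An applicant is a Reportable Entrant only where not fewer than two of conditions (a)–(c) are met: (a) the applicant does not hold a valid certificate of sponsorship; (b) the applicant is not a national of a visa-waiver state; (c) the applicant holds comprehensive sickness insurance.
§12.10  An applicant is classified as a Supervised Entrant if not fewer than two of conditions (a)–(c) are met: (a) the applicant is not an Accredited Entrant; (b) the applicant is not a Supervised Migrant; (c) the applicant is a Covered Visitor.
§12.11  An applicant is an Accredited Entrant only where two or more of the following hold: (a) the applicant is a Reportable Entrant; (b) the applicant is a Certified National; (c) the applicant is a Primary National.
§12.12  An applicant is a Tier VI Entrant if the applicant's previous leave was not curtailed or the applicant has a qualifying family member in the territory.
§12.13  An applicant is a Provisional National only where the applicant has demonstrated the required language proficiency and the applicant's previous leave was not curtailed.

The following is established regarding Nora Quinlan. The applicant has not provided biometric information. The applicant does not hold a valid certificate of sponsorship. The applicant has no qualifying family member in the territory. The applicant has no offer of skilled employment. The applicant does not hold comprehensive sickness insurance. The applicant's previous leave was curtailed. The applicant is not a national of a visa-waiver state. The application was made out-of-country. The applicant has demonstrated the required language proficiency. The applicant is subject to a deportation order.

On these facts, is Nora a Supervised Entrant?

Yes

§12.9 — Reportable Entrant: the applicant does not hold a valid certificate of sponsorship? yes; the applicant is not a national of a visa-waiver state? yes; the applicant holds comprehensive sickness insurance? no — 2 of 3 hold (need ≥2) → satisfied.
§12.7 — Certified National: [the applicant does not hold comprehensive sickness insurance? yes] AND [the applicant has not demonstrated the required language proficiency? no] → not satisfied.
§12.8 — Primary National: [the applicant has an offer of skilled employment? no] OR [the applicant's previous leave was not curtailed? no] → not satisfied.
§12.11 — Accredited Entrant: Reportable Entrant (§12.9)? yes; Certified National (§12.7)? no; Primary National (§12.8)? no — 1 of 3 hold (need ≥2) → not satisfied.
§12.4 — Primary Applicant: [the applicant has demonstrated the required language proficiency? yes] OR [the application was made in-country? no] OR [the applicant is not subject to a deportation order? no] → satisfied.
§12.5 — Qualifying Resident: [the applicant has a qualifying family member in the territory? no] AND [the applicant holds comprehensive sickness insurance? no] → not satisfied.
§12.2 — Supervised Migrant: Primary Applicant (§12.4)? yes; the applicant has provided biometric information? no; Qualifying Resident (§12.5)? no — 1 of 3 hold (need ≥2) → not satisfied.
§12.13 — Provisional National: [the applicant has demonstrated the required language proficiency? yes] AND [the applicant's previous leave was not curtailed? no] → not satisfied.
§12.6 — Assessable Entrant: the applicant's previous leave was curtailed? yes; the applicant has an offer of skilled employment? no; the application was made out-of-country? yes — 2 of 3 hold (need ≥2) → satisfied.
§12.3 — Covered Visitor: Provisional National (§12.13)? no; not an Assessable Entrant (§12.6)? no; the applicant is subject to a deportation order? yes — 1 of 3 hold (need ≥2) → not satisfied.
§12.10 — Supervised Entrant: not an Accredited Entrant (§12.11)? yes; not a Supervised Migrant (§12.2)? yes; Covered Visitor (§12.3)? no — 2 of 3 hold (need ≥2) → satisfied.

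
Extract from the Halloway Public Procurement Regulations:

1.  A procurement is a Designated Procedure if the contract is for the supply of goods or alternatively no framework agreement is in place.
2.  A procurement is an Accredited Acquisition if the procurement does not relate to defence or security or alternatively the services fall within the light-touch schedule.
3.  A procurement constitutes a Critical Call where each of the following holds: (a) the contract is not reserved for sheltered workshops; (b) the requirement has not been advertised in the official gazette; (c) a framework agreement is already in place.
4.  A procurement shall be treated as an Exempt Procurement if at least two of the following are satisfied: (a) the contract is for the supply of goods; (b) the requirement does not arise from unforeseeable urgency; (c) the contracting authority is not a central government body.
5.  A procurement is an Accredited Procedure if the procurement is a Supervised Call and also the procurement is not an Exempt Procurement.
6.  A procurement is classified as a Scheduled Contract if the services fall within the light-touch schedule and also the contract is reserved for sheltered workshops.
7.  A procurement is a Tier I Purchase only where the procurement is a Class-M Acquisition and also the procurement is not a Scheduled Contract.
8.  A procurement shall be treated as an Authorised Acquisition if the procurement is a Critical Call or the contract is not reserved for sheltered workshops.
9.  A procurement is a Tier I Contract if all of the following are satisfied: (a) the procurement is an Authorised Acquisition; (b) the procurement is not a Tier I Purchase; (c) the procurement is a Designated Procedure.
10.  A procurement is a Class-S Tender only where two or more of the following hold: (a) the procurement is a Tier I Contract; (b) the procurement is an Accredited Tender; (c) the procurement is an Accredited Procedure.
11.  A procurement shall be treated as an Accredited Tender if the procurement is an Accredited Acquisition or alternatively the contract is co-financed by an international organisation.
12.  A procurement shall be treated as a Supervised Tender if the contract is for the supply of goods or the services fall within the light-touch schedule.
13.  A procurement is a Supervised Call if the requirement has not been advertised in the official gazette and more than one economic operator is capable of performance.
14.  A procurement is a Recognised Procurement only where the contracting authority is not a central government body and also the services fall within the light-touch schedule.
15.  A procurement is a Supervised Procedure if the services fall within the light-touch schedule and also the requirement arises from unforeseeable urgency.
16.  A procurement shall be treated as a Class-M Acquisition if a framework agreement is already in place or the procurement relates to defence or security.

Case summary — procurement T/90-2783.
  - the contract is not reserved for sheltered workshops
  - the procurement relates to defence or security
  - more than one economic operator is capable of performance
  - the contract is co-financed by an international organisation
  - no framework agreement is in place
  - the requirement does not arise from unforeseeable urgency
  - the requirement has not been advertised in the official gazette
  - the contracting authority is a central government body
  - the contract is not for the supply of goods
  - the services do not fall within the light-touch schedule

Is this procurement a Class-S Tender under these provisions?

Yes

paragraph 3 — Critical Call: [the contract is not reserved for sheltered workshops? yes] AND [the requirement has not been advertised in the official gazette? yes] AND [a framework agreement is already in place? no] → not satisfied.
paragraph 8 — Authorised Acquisition: [Critical Call (paragraph 3)? no] OR [the contract is not reserved for sheltered workshops? yes] → satisfied.
paragraph 16 — Class-M Acquisition: [a framework agreement is already in place? no] OR [the procurement relates to defence or security? yes] → satisfied.
paragraph 6 — Scheduled Contract: [the services fall within the light-touch schedule? no] AND [the contract is reserved for sheltered workshops? no] → not satisfied.
paragraph 7 — Tier I Purchase: [Class-M Acquisition (paragraph 16)? yes] AND [not a Scheduled Contract (paragraph 6)? yes] → satisfied.
paragraph 1 — Designated Procedure: [the contract is for the supply of goods? no] OR [no framework agreement is in place? yes] → satisfied.
paragraph 9 — Tier I Contract: [Authorised Acquisition (paragraph 8)? yes] AND [not a Tier I Purchase (paragraph 7)? no] AND [Designated Procedure (paragraph 1)? yes] → not satisfied.
paragraph 2 — Accredited Acquisition: [the procurement does not relate to defence or security? no] OR [the services fall within the light-touch schedule? no] → not satisfied.
paragraph 11 — Accredited Tender: [Accredited Acquisition (paragraph 2)? no] OR [the contract is co-financed by an international organisation? yes] → satisfied.
paragraph 13 — Supervised Call: [the requirement has not been advertised in the official gazette? yes] AND [more than one economic operator is capable of performance? yes] → satisfied.
paragraph 4 — Exempt Procurement: the contract is for the supply of goods? no; the requirement does not arise from unforeseeable urgency? yes; the contracting authority is not a central government body? no — 1 of 3 hold (need ≥2) → not satisfied.
paragraph 5 — Accredited Procedure: [Supervised Call (paragraph 13)? yes] AND [not an Exempt Procurement (paragraph 4)? yes] → satisfied.
paragraph 10 — Class-S Tender: Tier I Contract (paragraph 9)? no; Accredited Tender (paragraph 11)? yes; Accredited Procedure (paragraph 5)? yes — 2 of 3 hold (need ≥2) → satisfied.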